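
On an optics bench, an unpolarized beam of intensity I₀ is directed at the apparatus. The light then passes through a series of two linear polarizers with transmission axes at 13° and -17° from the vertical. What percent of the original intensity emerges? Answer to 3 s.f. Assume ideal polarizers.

≈ 37.5%

Unpolarized light through the first polarizer → I₁ = ½ I₀, now polarized at 13°.
I₂ = I₁ cos²(-17° − 13°) = 0.5 I₀ · cos²(30°) = 0.375 I₀.
That is 37.5% of the incident intensity.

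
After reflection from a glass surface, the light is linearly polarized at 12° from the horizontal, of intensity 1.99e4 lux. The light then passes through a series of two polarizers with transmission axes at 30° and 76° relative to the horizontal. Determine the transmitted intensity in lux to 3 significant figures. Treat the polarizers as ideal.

I ≈ 8690 lux

I₁ = 1.99e4 lux · cos²(18°) = 1.8e+04 lux.
I₂ = I₁ · cos²(46°) = 1.8e+04 · 0.4826 = 8686 lux.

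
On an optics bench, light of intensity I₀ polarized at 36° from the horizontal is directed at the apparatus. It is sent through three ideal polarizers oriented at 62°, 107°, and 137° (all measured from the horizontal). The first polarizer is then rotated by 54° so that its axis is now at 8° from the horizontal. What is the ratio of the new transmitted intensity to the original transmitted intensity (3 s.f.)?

Before rotation:
By Malus's law, I₁ = I₀ cos²(62° − 36°) = I₀ cos²(26°) = 0.8078 I₀.
I₂ = I₁ cos²(107° − 62°) = 0.8078 I₀ · cos²(45°) = 0.4039 I₀.
I₃ = I₂ cos²(137° − 107°) = 0.4039 I₀ · cos²(30°) = 0.3029 I₀.
After rotation:
I₁ = I₀ cos²(8° − 36°) = I₀ cos²(28°) = 0.7796 I₀.
Angle between axes 1 and 2: 81°. I₂ = 0.7796 I₀ · cos²(81°) = 0.01908 I₀.
I₃ = I₂ cos²(137° − 107°) = 0.01908 I₀ · cos²(30°) = 0.01431 I₀.
Ratio = 0.01431 / 0.3029 = 0.04723.

I_new/I_old ≈ 0.0472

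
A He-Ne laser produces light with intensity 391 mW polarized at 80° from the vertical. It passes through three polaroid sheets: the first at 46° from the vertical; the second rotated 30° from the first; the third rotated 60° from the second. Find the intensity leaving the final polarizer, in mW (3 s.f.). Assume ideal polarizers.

I₁ = 391 mW · cos²(34°) = 268.7 mW.
I₂ = I₁ · cos²(30°) = 268.7 · 0.75 = 201.6 mW.
I₃ = I₂ · cos²(60°) = 201.6 · 0.25 = 50.39 mW.

I ≈ 50.4 mW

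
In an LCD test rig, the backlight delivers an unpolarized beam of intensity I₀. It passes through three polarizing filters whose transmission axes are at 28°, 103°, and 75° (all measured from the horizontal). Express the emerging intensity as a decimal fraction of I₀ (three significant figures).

Unpolarized light through the first polarizer → I₁ = ½ I₀, now polarized at 28°.
I₂ = I₁ cos²(103° − 28°) = 0.5 I₀ · cos²(75°) = 0.03349 I₀.
I₃ = I₂ cos²(75° − 103°) = 0.03349 I₀ · cos²(28°) = 0.02611 I₀.
Transmitted fraction = 0.02611.

≈ 0.0261 I₀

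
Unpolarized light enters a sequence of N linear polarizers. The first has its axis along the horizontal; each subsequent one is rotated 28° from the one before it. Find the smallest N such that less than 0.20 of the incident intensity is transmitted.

First polarizer halves the unpolarized light: factor 1/2.
Each further stage multiplies by cos²(28°) = 0.7796.
After N polarizers: T = 0.5·0.7796^(N−1). Require T < 0.20 ⇒ N−1 > ln(0.20/0.5)/ln(0.7796) = 3.68, so N−1 ≥ 4 and N = 5.
Check: N=5 gives T = 0.1847 < 0.20; N=4 gives T = 0.2369.

N = 5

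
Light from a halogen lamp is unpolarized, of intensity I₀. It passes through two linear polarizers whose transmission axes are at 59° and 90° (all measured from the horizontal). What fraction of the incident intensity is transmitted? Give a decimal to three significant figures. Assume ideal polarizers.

≈ 0.367 I₀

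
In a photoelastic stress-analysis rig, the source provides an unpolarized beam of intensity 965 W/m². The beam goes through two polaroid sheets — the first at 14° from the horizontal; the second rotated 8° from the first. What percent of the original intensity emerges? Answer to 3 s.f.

Unpolarized light through the first polarizer → I₁ = 965 W/m²/2 = 482.5 W/m², polarized at 14°.
I₂ = I₁ · cos²(8°) = 482.5 · 0.9806 = 473.2 W/m².
That is 49.03% of the incident intensity.

≈ 49.0%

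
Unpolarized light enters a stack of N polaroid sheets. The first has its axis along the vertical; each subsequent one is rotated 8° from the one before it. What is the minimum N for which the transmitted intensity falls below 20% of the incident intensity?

N = 48

First polarizer halves the unpolarized light: factor 1/2.
Each further stage multiplies by cos²(8°) = 0.9806.
After N polarizers: T = 0.5·0.9806^(N−1). Require T < 0.20 ⇒ N−1 > ln(0.20/0.5)/ln(0.9806) = 46.85, so N−1 ≥ 47 and N = 48.
Check: N=48 gives T = 0.1994 < 0.20; N=47 gives T = 0.2033.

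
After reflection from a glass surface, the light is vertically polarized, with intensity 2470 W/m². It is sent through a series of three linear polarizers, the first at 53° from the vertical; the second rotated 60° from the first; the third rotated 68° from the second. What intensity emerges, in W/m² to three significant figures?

I ≈ 31.4 W/m²

By Malus's law, I₁ = 2470 W/m² · cos²(53°) = 894.6 W/m².
I₂ = I₁ · cos²(60°) = 894.6 · 0.25 = 223.6 W/m².
I₃ = I₂ · cos²(68°) = 223.6 · 0.1403 = 31.38 W/m².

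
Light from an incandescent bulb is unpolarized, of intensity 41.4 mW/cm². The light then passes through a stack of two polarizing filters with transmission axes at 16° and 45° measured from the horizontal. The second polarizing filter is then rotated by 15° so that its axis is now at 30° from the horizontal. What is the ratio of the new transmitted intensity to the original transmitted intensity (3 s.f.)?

I_new/I_old ≈ 1.23

Before rotation:
Unpolarized light through the first polarizer → I₁ = ½ I₀, now polarized at 16°.
I₂ = I₁ cos²(45° − 16°) = 0.5 I₀ · cos²(29°) = 0.3825 I₀.
After rotation:
Unpolarized light through the first polarizer → I₁ = ½ I₀, now polarized at 16°.
I₂ = I₁ cos²(30° − 16°) = 0.5 I₀ · cos²(14°) = 0.4707 I₀.
Ratio = 0.4707 / 0.3825 = 1.231.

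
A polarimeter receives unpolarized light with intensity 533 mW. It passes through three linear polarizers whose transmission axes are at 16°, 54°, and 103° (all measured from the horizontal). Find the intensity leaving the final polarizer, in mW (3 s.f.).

I ≈ 71.2 mW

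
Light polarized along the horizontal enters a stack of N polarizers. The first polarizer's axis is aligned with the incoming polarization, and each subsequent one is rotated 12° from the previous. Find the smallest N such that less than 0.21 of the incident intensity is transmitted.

N = 37

First polarizer is aligned with the polarization: full transmission.
Each further stage multiplies by cos²(12°) = 0.9568.
After N polarizers: T = 0.9568^(N−1). Require T < 0.21 ⇒ N−1 > ln(0.21)/ln(0.9568) = 35.32, so N−1 ≥ 36 and N = 37.
Check: N=37 gives T = 0.2038 < 0.21; N=36 gives T = 0.213.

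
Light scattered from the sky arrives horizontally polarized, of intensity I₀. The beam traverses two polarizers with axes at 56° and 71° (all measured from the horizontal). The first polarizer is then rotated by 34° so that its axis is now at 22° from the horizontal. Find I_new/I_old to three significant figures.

Before rotation:
By Malus's law, I₁ = I₀ cos²(56° − 0°) = I₀ cos²(56°) = 0.3127 I₀.
I₂ = I₁ cos²(71° − 56°) = 0.3127 I₀ · cos²(15°) = 0.2917 I₀.
After rotation:
I₁ = I₀ cos²(22° − 0°) = I₀ cos²(22°) = 0.8597 I₀.
I₂ = I₁ cos²(71° − 22°) = 0.8597 I₀ · cos²(49°) = 0.37 I₀.
Ratio = 0.37 / 0.2917 = 1.268.

I_new/I_old ≈ 1.27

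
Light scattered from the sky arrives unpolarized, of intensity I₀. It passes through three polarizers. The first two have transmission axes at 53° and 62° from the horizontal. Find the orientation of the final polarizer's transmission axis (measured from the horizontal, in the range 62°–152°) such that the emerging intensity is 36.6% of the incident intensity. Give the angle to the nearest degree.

θ ≈ 92°

Unpolarized light through the first polarizer → I₁ = ½ I₀, now polarized at 53°.
I₂ = I₁ cos²(62° − 53°) = 0.5 I₀ · cos²(9°) = 0.4878 I₀.
Need I₃/I₀ = 0.366, so cos²(θ − 62°) = 0.366 / 0.4878 = 0.7504.
θ − 62° = arccos(√0.7504) = 30.0°, giving θ ≈ 62 + 30.0 = 92.0°.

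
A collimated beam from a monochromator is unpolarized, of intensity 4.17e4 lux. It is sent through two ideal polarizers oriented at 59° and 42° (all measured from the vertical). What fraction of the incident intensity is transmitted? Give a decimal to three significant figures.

Unpolarized light through the first polarizer → I₁ = 4.17e4 lux/2 = 2.085e+04 lux, polarized at 59°.
I₂ = I₁ · cos²(17°) = 2.085e+04 · 0.9145 = 1.907e+04 lux.
Transmitted fraction = 0.4573.

I/I₀ ≈ 0.457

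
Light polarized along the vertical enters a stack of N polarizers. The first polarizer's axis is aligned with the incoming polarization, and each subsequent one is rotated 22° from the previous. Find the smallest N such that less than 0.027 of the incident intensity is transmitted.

First polarizer is aligned with the polarization: full transmission.
Each further stage multiplies by cos²(22°) = 0.8597.
After N polarizers: T = 0.8597^(N−1). Require T < 0.027 ⇒ N−1 > ln(0.027)/ln(0.8597) = 23.89, so N−1 ≥ 24 and N = 25.
Check: N=25 gives T = 0.02654 < 0.027; N=24 gives T = 0.03088.

N = 25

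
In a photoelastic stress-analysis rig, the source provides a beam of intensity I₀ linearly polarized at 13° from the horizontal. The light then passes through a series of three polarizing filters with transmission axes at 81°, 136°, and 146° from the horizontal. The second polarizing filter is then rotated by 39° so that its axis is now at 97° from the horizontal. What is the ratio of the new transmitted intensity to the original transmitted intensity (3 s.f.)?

I_new/I_old ≈ 1.25

Before rotation:
I₁ = I₀ cos²(81° − 13°) = I₀ cos²(68°) = 0.1403 I₀.
I₂ = I₁ cos²(136° − 81°) = 0.1403 I₀ · cos²(55°) = 0.04617 I₀.
I₃ = I₂ cos²(146° − 136°) = 0.04617 I₀ · cos²(10°) = 0.04478 I₀.
After rotation:
I₁ = I₀ cos²(81° − 13°) = I₀ cos²(68°) = 0.1403 I₀.
I₂ = I₁ cos²(97° − 81°) = 0.1403 I₀ · cos²(16°) = 0.1297 I₀.
I₃ = I₂ cos²(146° − 97°) = 0.1297 I₀ · cos²(49°) = 0.05581 I₀.
Ratio = 0.05581 / 0.04478 = 1.246.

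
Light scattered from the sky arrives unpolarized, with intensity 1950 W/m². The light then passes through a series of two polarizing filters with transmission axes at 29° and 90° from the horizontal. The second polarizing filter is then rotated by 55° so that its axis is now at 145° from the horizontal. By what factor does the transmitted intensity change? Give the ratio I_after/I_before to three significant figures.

I_new/I_old ≈ 0.818

Before rotation:
Unpolarized light through the first polarizer → I₁ = ½ I₀, now polarized at 29°.
I₂ = I₁ cos²(90° − 29°) = 0.5 I₀ · cos²(61°) = 0.1175 I₀.
After rotation:
Unpolarized light through the first polarizer → I₁ = ½ I₀, now polarized at 29°.
Angle between axes 1 and 2: 64°. I₂ = 0.5 I₀ · cos²(64°) = 0.09608 I₀.
Ratio = 0.09608 / 0.1175 = 0.8176.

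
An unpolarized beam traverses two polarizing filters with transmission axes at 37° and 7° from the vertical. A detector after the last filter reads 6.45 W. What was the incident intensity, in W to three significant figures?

I₀ ≈ 17.2 W

Unpolarized light through the first polarizer → I₁ = ½ I₀, now polarized at 37°.
I₂ = I₁ cos²(7° − 37°) = 0.5 I₀ · cos²(30°) = 0.375 I₀.
So 6.45 W = 0.375 I₀, giving I₀ = 6.45/0.375 = 17.2 W.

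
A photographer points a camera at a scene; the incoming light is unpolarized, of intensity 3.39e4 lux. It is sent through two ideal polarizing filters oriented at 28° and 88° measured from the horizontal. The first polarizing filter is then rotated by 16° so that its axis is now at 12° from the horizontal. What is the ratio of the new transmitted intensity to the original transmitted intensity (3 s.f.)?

I_new/I_old ≈ 0.234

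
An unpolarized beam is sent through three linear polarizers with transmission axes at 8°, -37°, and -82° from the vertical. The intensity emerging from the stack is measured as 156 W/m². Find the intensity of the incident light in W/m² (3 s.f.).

I₀ ≈ 1250 W/m²

Unpolarized light through the first polarizer → I₁ = ½ I₀, now polarized at 8°.
I₂ = I₁ cos²(-37° − 8°) = 0.5 I₀ · cos²(45°) = 0.25 I₀.
I₃ = I₂ cos²(-82° + 37°) = 0.25 I₀ · cos²(45°) = 0.125 I₀.
So 156 W/m² = 0.125 I₀, giving I₀ = 156/0.125 = 1248 W/m².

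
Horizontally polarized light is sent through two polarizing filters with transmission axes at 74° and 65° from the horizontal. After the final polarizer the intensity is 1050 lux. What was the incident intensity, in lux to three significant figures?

I₀ ≈ 1.42e4 lux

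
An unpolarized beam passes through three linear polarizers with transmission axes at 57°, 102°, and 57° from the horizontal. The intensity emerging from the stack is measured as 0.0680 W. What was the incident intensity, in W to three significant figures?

I₀ ≈ 0.544 W

Unpolarized light through the first polarizer → I₁ = ½ I₀, now polarized at 57°.
I₂ = I₁ cos²(102° − 57°) = 0.5 I₀ · cos²(45°) = 0.25 I₀.
I₃ = I₂ cos²(57° − 102°) = 0.25 I₀ · cos²(45°) = 0.125 I₀.
So 0.0680 W = 0.125 I₀, giving I₀ = 0.0680/0.125 = 0.544 W.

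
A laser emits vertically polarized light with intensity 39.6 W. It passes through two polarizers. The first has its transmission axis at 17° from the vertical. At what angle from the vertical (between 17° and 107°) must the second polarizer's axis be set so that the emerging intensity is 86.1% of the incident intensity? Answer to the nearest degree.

θ ≈ 31°

By Malus's law, I₁ = I₀ cos²(17° − 0°) = I₀ cos²(17°) = 0.9145 I₀.
Need I₂/I₀ = 0.861, so cos²(θ − 17°) = 0.861 / 0.9145 = 0.9415.
θ − 17° = arccos(√0.9415) = 14.0°, giving θ ≈ 17 + 14.0 = 31.0°.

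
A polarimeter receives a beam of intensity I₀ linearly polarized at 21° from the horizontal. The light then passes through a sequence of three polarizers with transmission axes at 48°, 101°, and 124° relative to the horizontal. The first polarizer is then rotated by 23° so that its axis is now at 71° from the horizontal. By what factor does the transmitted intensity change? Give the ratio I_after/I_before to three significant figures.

Before rotation:
By Malus's law, I₁ = I₀ cos²(48° − 21°) = I₀ cos²(27°) = 0.7939 I₀.
I₂ = I₁ cos²(101° − 48°) = 0.7939 I₀ · cos²(53°) = 0.2875 I₀.
I₃ = I₂ cos²(124° − 101°) = 0.2875 I₀ · cos²(23°) = 0.2436 I₀.
After rotation:
I₁ = I₀ cos²(71° − 21°) = I₀ cos²(50°) = 0.4132 I₀.
I₂ = I₁ cos²(101° − 71°) = 0.4132 I₀ · cos²(30°) = 0.3099 I₀.
I₃ = I₂ cos²(124° − 101°) = 0.3099 I₀ · cos²(23°) = 0.2626 I₀.
Ratio = 0.2626 / 0.2436 = 1.078.

I_new/I_old ≈ 1.08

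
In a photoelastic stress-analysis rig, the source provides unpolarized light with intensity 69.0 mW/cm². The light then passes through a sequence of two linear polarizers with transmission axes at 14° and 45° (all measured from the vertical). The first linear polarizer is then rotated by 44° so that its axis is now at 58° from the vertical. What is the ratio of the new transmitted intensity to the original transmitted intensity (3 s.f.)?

Before rotation:
Unpolarized light through the first polarizer → I₁ = ½ I₀, now polarized at 14°.
I₂ = I₁ cos²(45° − 14°) = 0.5 I₀ · cos²(31°) = 0.3674 I₀.
After rotation:
Unpolarized light through the first polarizer → I₁ = ½ I₀, now polarized at 58°.
I₂ = I₁ cos²(45° − 58°) = 0.5 I₀ · cos²(13°) = 0.4747 I₀.
Ratio = 0.4747 / 0.3674 = 1.292.

I_new/I_old ≈ 1.29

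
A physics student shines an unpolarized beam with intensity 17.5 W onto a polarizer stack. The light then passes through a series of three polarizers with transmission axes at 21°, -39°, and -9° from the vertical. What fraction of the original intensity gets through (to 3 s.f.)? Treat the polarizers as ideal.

Unpolarized light through the first polarizer → I₁ = 17.5 W/2 = 8.75 W, polarized at 21°.
I₂ = I₁ · cos²(60°) = 8.75 · 0.25 = 2.188 W.
I₃ = I₂ · cos²(30°) = 2.188 · 0.75 = 1.641 W.
Transmitted fraction = 0.09375.

I/I₀ ≈ 0.0938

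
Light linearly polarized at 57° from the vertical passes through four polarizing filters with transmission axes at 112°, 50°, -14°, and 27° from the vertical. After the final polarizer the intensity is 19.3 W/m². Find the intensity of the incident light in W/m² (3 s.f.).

I₀ ≈ 2430 W/m²

I₁ = I₀ cos²(112° − 57°) = I₀ cos²(55°) = 0.329 I₀.
I₂ = I₁ cos²(50° − 112°) = 0.329 I₀ · cos²(62°) = 0.07251 I₀.
I₃ = I₂ cos²(-14° − 50°) = 0.07251 I₀ · cos²(64°) = 0.01393 I₀.
I₄ = I₃ cos²(27° + 14°) = 0.01393 I₀ · cos²(41°) = 0.007937 I₀.
So 19.3 W/m² = 0.007937 I₀, giving I₀ = 19.3/0.007937 = 2432 W/m².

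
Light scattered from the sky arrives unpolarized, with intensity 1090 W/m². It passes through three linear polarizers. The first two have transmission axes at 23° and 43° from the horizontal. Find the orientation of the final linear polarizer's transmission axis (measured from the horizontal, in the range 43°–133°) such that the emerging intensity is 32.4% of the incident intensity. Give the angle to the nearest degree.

θ ≈ 74°

Unpolarized light through the first polarizer → I₁ = ½ I₀, now polarized at 23°.
I₂ = I₁ cos²(43° − 23°) = 0.5 I₀ · cos²(20°) = 0.4415 I₀.
Need I₃/I₀ = 0.324, so cos²(θ − 43°) = 0.324 / 0.4415 = 0.7338.
θ − 43° = arccos(√0.7338) = 31.1°, giving θ ≈ 43 + 31.1 = 74.1°.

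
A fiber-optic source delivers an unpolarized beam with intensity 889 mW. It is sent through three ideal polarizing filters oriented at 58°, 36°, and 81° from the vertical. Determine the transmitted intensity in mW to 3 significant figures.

Unpolarized light through the first polarizer → I₁ = 889 mW/2 = 444.5 mW, polarized at 58°.
I₂ = I₁ · cos²(22°) = 444.5 · 0.8597 = 382.1 mW.
I₃ = I₂ · cos²(45°) = 382.1 · 0.5 = 191.1 mW.

I ≈ 191 mW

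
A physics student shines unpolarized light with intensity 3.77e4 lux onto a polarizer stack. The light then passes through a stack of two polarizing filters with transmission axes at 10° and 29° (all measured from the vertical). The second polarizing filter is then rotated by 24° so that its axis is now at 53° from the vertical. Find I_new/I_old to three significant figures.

Before rotation:
Unpolarized light through the first polarizer → I₁ = ½ I₀, now polarized at 10°.
I₂ = I₁ cos²(29° − 10°) = 0.5 I₀ · cos²(19°) = 0.447 I₀.
After rotation:
Unpolarized light through the first polarizer → I₁ = ½ I₀, now polarized at 10°.
I₂ = I₁ cos²(53° − 10°) = 0.5 I₀ · cos²(43°) = 0.2674 I₀.
Ratio = 0.2674 / 0.447 = 0.5983.

I_new/I_old ≈ 0.598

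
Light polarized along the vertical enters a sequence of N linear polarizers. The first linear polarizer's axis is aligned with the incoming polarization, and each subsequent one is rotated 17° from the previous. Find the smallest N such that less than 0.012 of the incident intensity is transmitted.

First polarizer is aligned with the polarization: full transmission.
Each further stage multiplies by cos²(17°) = 0.9145.
After N polarizers: T = 0.9145^(N−1). Require T < 0.012 ⇒ N−1 > ln(0.012)/ln(0.9145) = 49.50, so N−1 ≥ 50 and N = 51.
Check: N=51 gives T = 0.01147 < 0.012; N=50 gives T = 0.01254.

N = 51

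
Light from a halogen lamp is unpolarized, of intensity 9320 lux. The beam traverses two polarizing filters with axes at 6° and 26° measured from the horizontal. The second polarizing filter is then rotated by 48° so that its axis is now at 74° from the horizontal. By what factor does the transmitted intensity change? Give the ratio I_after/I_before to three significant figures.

Before rotation:
Unpolarized light through the first polarizer → I₁ = ½ I₀, now polarized at 6°.
I₂ = I₁ cos²(26° − 6°) = 0.5 I₀ · cos²(20°) = 0.4415 I₀.
After rotation:
Unpolarized light through the first polarizer → I₁ = ½ I₀, now polarized at 6°.
I₂ = I₁ cos²(74° − 6°) = 0.5 I₀ · cos²(68°) = 0.07017 I₀.
Ratio = 0.07017 / 0.4415 = 0.1589.

I_new/I_old ≈ 0.159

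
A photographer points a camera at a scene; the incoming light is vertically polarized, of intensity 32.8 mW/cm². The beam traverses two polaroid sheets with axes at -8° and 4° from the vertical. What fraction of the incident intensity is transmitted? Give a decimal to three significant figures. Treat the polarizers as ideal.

I/I₀ ≈ 0.938

By Malus's law, I₁ = 32.8 mW/cm² · cos²(8°) = 32.16 mW/cm².
I₂ = I₁ · cos²(12°) = 32.16 · 0.9568 = 30.77 mW/cm².
Transmitted fraction = 0.9382.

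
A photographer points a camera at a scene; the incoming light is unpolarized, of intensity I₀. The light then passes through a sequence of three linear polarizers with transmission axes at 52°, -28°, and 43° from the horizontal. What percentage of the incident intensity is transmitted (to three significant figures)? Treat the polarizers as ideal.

≈ 0.160%

Unpolarized light through the first polarizer → I₁ = ½ I₀, now polarized at 52°.
I₂ = I₁ cos²(-28° − 52°) = 0.5 I₀ · cos²(80°) = 0.01508 I₀.
I₃ = I₂ cos²(43° + 28°) = 0.01508 I₀ · cos²(71°) = 0.001598 I₀.
That is 0.1598% of the incident intensity.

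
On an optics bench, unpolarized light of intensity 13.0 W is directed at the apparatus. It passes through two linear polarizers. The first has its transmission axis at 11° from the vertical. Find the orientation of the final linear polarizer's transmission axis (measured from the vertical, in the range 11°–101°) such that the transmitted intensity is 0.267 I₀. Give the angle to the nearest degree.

θ ≈ 54°

Unpolarized light through the first polarizer → I₁ = ½ I₀, now polarized at 11°.
Need I₂/I₀ = 0.267, so cos²(θ − 11°) = 0.267 / 0.5 = 0.534.
θ − 11° = arccos(√0.534) = 43.1°, giving θ ≈ 11 + 43.1 = 54.1°.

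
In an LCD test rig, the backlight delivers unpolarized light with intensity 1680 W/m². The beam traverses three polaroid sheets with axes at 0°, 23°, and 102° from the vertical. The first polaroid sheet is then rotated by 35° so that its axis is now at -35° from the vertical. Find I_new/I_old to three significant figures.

I_new/I_old ≈ 0.331

Before rotation:
Unpolarized light through the first polarizer → I₁ = ½ I₀, now polarized at 0°.
I₂ = I₁ cos²(23° − 0°) = 0.5 I₀ · cos²(23°) = 0.4237 I₀.
I₃ = I₂ cos²(102° − 23°) = 0.4237 I₀ · cos²(79°) = 0.01542 I₀.
After rotation:
Unpolarized light through the first polarizer → I₁ = ½ I₀, now polarized at -35°.
I₂ = I₁ cos²(23° + 35°) = 0.5 I₀ · cos²(58°) = 0.1404 I₀.
I₃ = I₂ cos²(102° − 23°) = 0.1404 I₀ · cos²(79°) = 0.005112 I₀.
Ratio = 0.005112 / 0.01542 = 0.3314.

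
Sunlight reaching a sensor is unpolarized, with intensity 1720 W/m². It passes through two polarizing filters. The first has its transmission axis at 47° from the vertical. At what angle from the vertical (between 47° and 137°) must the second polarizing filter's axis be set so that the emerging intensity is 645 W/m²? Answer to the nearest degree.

θ ≈ 77°

Unpolarized light through the first polarizer → I₁ = ½ I₀, now polarized at 47°.
Target fraction: 645 / 1720 W/m² = 0.375 of I₀.
Need I₂/I₀ = 0.375, so cos²(θ − 47°) = 0.375 / 0.5 = 0.75.
θ − 47° = arccos(√0.75) = 30.0°, giving θ ≈ 47 + 30.0 = 77.0°.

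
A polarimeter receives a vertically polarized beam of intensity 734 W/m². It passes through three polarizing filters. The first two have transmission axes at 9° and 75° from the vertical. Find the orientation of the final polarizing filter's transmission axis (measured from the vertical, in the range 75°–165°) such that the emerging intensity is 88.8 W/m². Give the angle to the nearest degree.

θ ≈ 105°

I₁ = I₀ cos²(9° − 0°) = I₀ cos²(9°) = 0.9755 I₀.
I₂ = I₁ cos²(75° − 9°) = 0.9755 I₀ · cos²(66°) = 0.1614 I₀.
Target fraction: 88.8 / 734 W/m² = 0.121 of I₀.
Need I₃/I₀ = 0.121, so cos²(θ − 75°) = 0.121 / 0.1614 = 0.7496.
θ − 75° = arccos(√0.7496) = 30.0°, giving θ ≈ 75 + 30.0 = 105.0°.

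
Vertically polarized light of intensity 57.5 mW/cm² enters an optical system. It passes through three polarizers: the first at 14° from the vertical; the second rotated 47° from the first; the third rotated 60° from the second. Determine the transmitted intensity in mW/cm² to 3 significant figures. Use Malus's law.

I ≈ 6.29 mW/cm²

By Malus's law, I₁ = 57.5 mW/cm² · cos²(14°) = 54.13 mW/cm².
I₂ = I₁ · cos²(47°) = 54.13 · 0.4651 = 25.18 mW/cm².
I₃ = I₂ · cos²(60°) = 25.18 · 0.25 = 6.295 mW/cm².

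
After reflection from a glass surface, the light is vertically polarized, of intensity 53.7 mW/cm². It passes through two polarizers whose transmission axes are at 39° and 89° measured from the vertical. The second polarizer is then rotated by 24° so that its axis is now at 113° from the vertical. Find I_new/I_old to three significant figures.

Before rotation:
I₁ = I₀ cos²(39° − 0°) = I₀ cos²(39°) = 0.604 I₀.
I₂ = I₁ cos²(89° − 39°) = 0.604 I₀ · cos²(50°) = 0.2495 I₀.
After rotation:
I₁ = I₀ cos²(39° − 0°) = I₀ cos²(39°) = 0.604 I₀.
I₂ = I₁ cos²(113° − 39°) = 0.604 I₀ · cos²(74°) = 0.04589 I₀.
Ratio = 0.04589 / 0.2495 = 0.1839.

I_new/I_old ≈ 0.184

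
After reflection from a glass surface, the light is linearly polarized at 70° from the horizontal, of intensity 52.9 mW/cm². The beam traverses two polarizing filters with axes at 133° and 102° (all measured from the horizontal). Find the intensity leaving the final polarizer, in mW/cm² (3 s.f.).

I ≈ 8.01 mW/cm²

By Malus's law, I₁ = 52.9 mW/cm² · cos²(63°) = 10.9 mW/cm².
I₂ = I₁ · cos²(31°) = 10.9 · 0.7347 = 8.011 mW/cm².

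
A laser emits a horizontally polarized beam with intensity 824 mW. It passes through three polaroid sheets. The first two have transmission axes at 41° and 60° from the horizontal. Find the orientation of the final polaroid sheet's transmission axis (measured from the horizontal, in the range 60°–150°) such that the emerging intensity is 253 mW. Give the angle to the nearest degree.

I₁ = I₀ cos²(41° − 0°) = I₀ cos²(41°) = 0.5696 I₀.
I₂ = I₁ cos²(60° − 41°) = 0.5696 I₀ · cos²(19°) = 0.5092 I₀.
Target fraction: 253 / 824 mW = 0.307 of I₀.
Need I₃/I₀ = 0.307, so cos²(θ − 60°) = 0.307 / 0.5092 = 0.603.
θ − 60° = arccos(√0.603) = 39.1°, giving θ ≈ 60 + 39.1 = 99.1°.

θ ≈ 99°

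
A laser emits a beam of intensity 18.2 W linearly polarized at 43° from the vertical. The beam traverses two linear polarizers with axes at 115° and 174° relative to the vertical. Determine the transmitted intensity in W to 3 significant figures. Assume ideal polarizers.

I ≈ 0.461 W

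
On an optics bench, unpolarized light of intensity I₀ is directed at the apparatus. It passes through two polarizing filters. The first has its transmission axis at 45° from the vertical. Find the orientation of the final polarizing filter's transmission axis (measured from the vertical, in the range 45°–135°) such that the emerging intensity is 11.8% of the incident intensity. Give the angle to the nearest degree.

θ ≈ 106°

Unpolarized light through the first polarizer → I₁ = ½ I₀, now polarized at 45°.
Need I₂/I₀ = 0.118, so cos²(θ − 45°) = 0.118 / 0.5 = 0.236.
θ − 45° = arccos(√0.236) = 60.9°, giving θ ≈ 45 + 60.9 = 105.9°.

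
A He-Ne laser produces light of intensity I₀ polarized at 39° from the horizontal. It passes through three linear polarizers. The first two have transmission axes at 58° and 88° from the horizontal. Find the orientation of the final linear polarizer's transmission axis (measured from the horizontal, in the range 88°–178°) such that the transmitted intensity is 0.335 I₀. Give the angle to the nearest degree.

By Malus's law, I₁ = I₀ cos²(58° − 39°) = I₀ cos²(19°) = 0.894 I₀.
I₂ = I₁ cos²(88° − 58°) = 0.894 I₀ · cos²(30°) = 0.6705 I₀.
Need I₃/I₀ = 0.335, so cos²(θ − 88°) = 0.335 / 0.6705 = 0.4996.
θ − 88° = arccos(√0.4996) = 45.0°, giving θ ≈ 88 + 45.0 = 133.0°.

θ ≈ 133°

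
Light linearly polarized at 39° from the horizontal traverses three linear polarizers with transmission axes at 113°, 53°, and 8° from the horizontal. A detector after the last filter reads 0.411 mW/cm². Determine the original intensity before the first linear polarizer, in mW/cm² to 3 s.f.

I₁ = I₀ cos²(113° − 39°) = I₀ cos²(74°) = 0.07598 I₀.
I₂ = I₁ cos²(53° − 113°) = 0.07598 I₀ · cos²(60°) = 0.01899 I₀.
I₃ = I₂ cos²(8° − 53°) = 0.01899 I₀ · cos²(45°) = 0.009497 I₀.
So 0.411 mW/cm² = 0.009497 I₀, giving I₀ = 0.411/0.009497 = 43.28 mW/cm².

I₀ ≈ 43.3 mW/cm²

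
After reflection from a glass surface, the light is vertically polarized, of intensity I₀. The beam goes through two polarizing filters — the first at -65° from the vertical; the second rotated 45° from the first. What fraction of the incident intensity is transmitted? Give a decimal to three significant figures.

I₁ = I₀ cos²(-65° − 0°) = I₀ cos²(65°) = 0.1786 I₀.
I₂ = I₁ cos²(45°) = 0.1786 · 0.5 I₀ = 0.0893 I₀.
Transmitted fraction = 0.0893.

≈ 0.0893 I₀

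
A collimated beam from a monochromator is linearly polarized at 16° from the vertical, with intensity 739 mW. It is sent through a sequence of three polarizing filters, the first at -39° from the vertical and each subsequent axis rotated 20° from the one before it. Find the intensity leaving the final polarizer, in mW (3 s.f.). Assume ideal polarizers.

I₁ = 739 mW · cos²(55°) = 243.1 mW.
I₂ = I₁ · cos²(20°) = 243.1 · 0.883 = 214.7 mW.
I₃ = I₂ · cos²(20°) = 214.7 · 0.883 = 189.6 mW.

I ≈ 190 mW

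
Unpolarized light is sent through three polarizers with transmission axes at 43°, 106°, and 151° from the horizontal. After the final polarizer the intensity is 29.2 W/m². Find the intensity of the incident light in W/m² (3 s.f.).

I₀ ≈ 567 W/m²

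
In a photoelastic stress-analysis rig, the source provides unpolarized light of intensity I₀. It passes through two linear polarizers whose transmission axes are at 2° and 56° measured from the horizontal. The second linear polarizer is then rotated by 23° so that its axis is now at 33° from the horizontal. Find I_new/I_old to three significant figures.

Before rotation:
Unpolarized light through the first polarizer → I₁ = ½ I₀, now polarized at 2°.
I₂ = I₁ cos²(56° − 2°) = 0.5 I₀ · cos²(54°) = 0.1727 I₀.
After rotation:
Unpolarized light through the first polarizer → I₁ = ½ I₀, now polarized at 2°.
I₂ = I₁ cos²(33° − 2°) = 0.5 I₀ · cos²(31°) = 0.3674 I₀.
Ratio = 0.3674 / 0.1727 = 2.127.

I_new/I_old ≈ 2.13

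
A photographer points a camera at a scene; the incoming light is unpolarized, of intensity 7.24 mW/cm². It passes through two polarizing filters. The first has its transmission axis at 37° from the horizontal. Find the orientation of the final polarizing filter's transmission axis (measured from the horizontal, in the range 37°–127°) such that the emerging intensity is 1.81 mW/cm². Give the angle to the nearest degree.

θ ≈ 82°

Unpolarized light through the first polarizer → I₁ = ½ I₀, now polarized at 37°.
Target fraction: 1.81 / 7.24 mW/cm² = 0.25 of I₀.
Need I₂/I₀ = 0.25, so cos²(θ − 37°) = 0.25 / 0.5 = 0.5.
θ − 37° = arccos(√0.5) = 45.0°, giving θ ≈ 37 + 45.0 = 82.0°.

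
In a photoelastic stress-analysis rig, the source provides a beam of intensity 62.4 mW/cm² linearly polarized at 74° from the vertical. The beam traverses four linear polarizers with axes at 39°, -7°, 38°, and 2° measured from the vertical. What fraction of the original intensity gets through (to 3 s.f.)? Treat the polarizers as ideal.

I/I₀ ≈ 0.106

I₁ = 62.4 mW/cm² · cos²(35°) = 41.87 mW/cm².
I₂ = I₁ · cos²(46°) = 41.87 · 0.4826 = 20.2 mW/cm².
I₃ = I₂ · cos²(45°) = 20.2 · 0.5 = 10.1 mW/cm².
I₄ = I₃ · cos²(36°) = 10.1 · 0.6545 = 6.612 mW/cm².
Transmitted fraction = 0.106.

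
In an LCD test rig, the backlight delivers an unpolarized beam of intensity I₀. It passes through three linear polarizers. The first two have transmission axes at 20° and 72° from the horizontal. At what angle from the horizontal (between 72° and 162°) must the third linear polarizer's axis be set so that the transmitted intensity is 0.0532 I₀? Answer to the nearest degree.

θ ≈ 130°

Unpolarized light through the first polarizer → I₁ = ½ I₀, now polarized at 20°.
I₂ = I₁ cos²(72° − 20°) = 0.5 I₀ · cos²(52°) = 0.1895 I₀.
Need I₃/I₀ = 0.0532, so cos²(θ − 72°) = 0.0532 / 0.1895 = 0.2807.
θ − 72° = arccos(√0.2807) = 58.0°, giving θ ≈ 72 + 58.0 = 130.0°.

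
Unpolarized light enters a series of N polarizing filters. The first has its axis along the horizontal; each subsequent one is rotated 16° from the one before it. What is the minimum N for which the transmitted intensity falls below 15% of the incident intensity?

First polarizer halves the unpolarized light: factor 1/2.
Each further stage multiplies by cos²(16°) = 0.924.
After N polarizers: T = 0.5·0.924^(N−1). Require T < 0.15 ⇒ N−1 > ln(0.15/0.5)/ln(0.924) = 15.24, so N−1 ≥ 16 and N = 17.
Check: N=17 gives T = 0.1412 < 0.15; N=16 gives T = 0.1528.

N = 17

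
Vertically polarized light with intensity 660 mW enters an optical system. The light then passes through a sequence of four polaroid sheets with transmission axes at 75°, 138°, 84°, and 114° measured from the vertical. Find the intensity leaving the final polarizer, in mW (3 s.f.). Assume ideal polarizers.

I ≈ 2.36 mW

I₁ = 660 mW · cos²(75°) = 44.21 mW.
I₂ = I₁ · cos²(63°) = 44.21 · 0.2061 = 9.112 mW.
I₃ = I₂ · cos²(54°) = 9.112 · 0.3455 = 3.148 mW.
I₄ = I₃ · cos²(30°) = 3.148 · 0.75 = 2.361 mW.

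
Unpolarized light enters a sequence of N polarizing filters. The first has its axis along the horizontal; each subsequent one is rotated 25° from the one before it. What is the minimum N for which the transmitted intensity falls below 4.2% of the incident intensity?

First polarizer halves the unpolarized light: factor 1/2.
Each further stage multiplies by cos²(25°) = 0.8214.
After N polarizers: T = 0.5·0.8214^(N−1). Require T < 0.042 ⇒ N−1 > ln(0.042/0.5)/ln(0.8214) = 12.59, so N−1 ≥ 13 and N = 14.
Check: N=14 gives T = 0.03874 < 0.042; N=13 gives T = 0.04716.

N = 14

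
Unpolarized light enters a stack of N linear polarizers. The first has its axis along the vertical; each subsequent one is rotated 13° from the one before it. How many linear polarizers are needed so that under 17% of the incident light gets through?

N = 22

First polarizer halves the unpolarized light: factor 1/2.
Each further stage multiplies by cos²(13°) = 0.9494.
After N polarizers: T = 0.5·0.9494^(N−1). Require T < 0.17 ⇒ N−1 > ln(0.17/0.5)/ln(0.9494) = 20.78, so N−1 ≥ 21 and N = 22.
Check: N=22 gives T = 0.168 < 0.17; N=21 gives T = 0.177.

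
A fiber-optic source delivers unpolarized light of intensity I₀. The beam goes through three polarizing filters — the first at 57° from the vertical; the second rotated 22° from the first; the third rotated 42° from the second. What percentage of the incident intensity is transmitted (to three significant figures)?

≈ 23.7%

Unpolarized light through the first polarizer → I₁ = ½ I₀, now polarized at 57°.
I₂ = I₁ cos²(22°) = 0.5 · 0.8597 I₀ = 0.4298 I₀.
I₃ = I₂ cos²(42°) = 0.4298 · 0.5523 I₀ = 0.2374 I₀.
That is 23.74% of the incident intensity.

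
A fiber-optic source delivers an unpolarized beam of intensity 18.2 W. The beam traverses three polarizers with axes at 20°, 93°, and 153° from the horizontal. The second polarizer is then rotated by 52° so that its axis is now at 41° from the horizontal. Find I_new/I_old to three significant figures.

I_new/I_old ≈ 5.72

Before rotation:
Unpolarized light through the first polarizer → I₁ = ½ I₀, now polarized at 20°.
I₂ = I₁ cos²(93° − 20°) = 0.5 I₀ · cos²(73°) = 0.04274 I₀.
I₃ = I₂ cos²(153° − 93°) = 0.04274 I₀ · cos²(60°) = 0.01069 I₀.
After rotation:
Unpolarized light through the first polarizer → I₁ = ½ I₀, now polarized at 20°.
I₂ = I₁ cos²(41° − 20°) = 0.5 I₀ · cos²(21°) = 0.4358 I₀.
Angle between axes 2 and 3: 68°. I₃ = 0.4358 I₀ · cos²(68°) = 0.06115 I₀.
Ratio = 0.06115 / 0.01069 = 5.723.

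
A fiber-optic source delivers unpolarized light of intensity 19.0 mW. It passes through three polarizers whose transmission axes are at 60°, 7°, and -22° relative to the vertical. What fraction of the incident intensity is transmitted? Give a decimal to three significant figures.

I/I₀ ≈ 0.139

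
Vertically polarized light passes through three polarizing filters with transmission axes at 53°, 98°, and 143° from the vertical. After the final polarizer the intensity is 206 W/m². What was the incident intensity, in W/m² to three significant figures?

I₁ = I₀ cos²(53° − 0°) = I₀ cos²(53°) = 0.3622 I₀.
I₂ = I₁ cos²(98° − 53°) = 0.3622 I₀ · cos²(45°) = 0.1811 I₀.
I₃ = I₂ cos²(143° − 98°) = 0.1811 I₀ · cos²(45°) = 0.09055 I₀.
So 206 W/m² = 0.09055 I₀, giving I₀ = 206/0.09055 = 2275 W/m².

I₀ ≈ 2280 W/m²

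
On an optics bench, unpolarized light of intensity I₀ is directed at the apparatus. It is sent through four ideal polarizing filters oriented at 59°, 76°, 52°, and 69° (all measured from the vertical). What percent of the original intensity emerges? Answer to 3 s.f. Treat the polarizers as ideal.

≈ 34.9%

Unpolarized light through the first polarizer → I₁ = ½ I₀, now polarized at 59°.
I₂ = I₁ cos²(76° − 59°) = 0.5 I₀ · cos²(17°) = 0.4573 I₀.
I₃ = I₂ cos²(52° − 76°) = 0.4573 I₀ · cos²(24°) = 0.3816 I₀.
I₄ = I₃ cos²(69° − 52°) = 0.3816 I₀ · cos²(17°) = 0.349 I₀.
That is 34.9% of the incident intensity.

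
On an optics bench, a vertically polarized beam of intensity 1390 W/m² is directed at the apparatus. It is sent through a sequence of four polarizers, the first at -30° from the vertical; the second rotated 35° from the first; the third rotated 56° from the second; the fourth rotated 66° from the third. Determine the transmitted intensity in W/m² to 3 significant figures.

I ≈ 36.2 W/m²

By Malus's law, I₁ = 1390 W/m² · cos²(30°) = 1043 W/m².
I₂ = I₁ · cos²(35°) = 1043 · 0.671 = 699.5 W/m².
I₃ = I₂ · cos²(56°) = 699.5 · 0.3127 = 218.7 W/m².
I₄ = I₃ · cos²(66°) = 218.7 · 0.1654 = 36.19 W/m².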